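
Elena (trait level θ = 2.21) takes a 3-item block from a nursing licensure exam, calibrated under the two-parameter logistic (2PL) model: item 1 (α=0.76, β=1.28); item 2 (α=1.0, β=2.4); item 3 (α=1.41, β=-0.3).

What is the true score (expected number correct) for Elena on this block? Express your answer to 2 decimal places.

2.09

P(θ) = 1 / (1 + exp(−α(θ − β)))
P_1 = 1/(1+e^{-0.7068}) = 0.6697
P_2 = 1/(1+e^{0.1900}) = 0.4526
P_3 = 1/(1+e^{-3.5391}) = 0.9718
E[score] = 0.6697 + 0.4526 + 0.9718 = 2.0941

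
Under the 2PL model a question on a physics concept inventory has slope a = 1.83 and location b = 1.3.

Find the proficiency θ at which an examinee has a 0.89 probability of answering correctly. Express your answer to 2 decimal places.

2.44

P(θ) = 1 / (1 + exp(−a(θ − b)))
logit = ln(0.8900/0.1100) = 2.0907
θ = b + logit/(a) = 1.3 + 2.0907/1.8300 = 2.4425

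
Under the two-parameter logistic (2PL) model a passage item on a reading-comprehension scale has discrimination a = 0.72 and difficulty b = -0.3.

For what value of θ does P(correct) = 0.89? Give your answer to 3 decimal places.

2.604

P(θ) = 1 / (1 + exp(−a(θ − b)))
logit = ln(0.8900/0.1100) = 2.0907
θ = b + logit/(a) = -0.3 + 2.0907/0.7200 = 2.6038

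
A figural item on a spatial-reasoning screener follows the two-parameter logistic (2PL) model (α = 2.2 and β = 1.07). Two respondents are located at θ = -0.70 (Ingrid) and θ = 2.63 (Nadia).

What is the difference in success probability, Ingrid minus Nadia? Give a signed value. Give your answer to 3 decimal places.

-0.949

P(θ) = 1 / (1 + exp(−α(θ − β)))
P(Ingrid) = 0.0200  [exponent -3.8940]
P(Nadia) = 0.9687  [exponent 3.4320]
Difference = 0.0200 − 0.9687 = -0.9487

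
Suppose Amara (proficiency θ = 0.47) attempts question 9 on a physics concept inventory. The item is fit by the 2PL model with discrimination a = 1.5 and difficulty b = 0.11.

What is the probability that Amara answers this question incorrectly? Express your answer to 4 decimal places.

P(θ) = 1 / (1 + exp(−a(θ − b)))
Exponent: 1.5 × (0.47 − 0.11) = 0.5400
1/(1 + e^{-0.5400}) = 0.6318
P(incorrect) = 1 − 0.6318 = 0.3682

0.3682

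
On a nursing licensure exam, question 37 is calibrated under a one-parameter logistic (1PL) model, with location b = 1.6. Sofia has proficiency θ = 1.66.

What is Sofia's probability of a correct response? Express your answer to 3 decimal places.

0.515

P(θ) = 1 / (1 + exp(−(θ − b)))
Exponent: (1.66 − 1.6) = 0.0600
1/(1 + e^{-0.0600}) = 0.5150
P = 0.5150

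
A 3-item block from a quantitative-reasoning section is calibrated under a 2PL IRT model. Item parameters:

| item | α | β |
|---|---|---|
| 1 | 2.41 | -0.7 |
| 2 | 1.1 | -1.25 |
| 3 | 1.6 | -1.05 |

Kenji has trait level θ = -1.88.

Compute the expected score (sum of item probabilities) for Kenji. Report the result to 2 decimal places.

P(θ) = 1 / (1 + exp(−α(θ − β)))
P_1 = 1/(1+e^{2.8438}) = 0.0550
P_2 = 1/(1+e^{0.6930}) = 0.3334
P_3 = 1/(1+e^{1.3280}) = 0.2095
E[score] = 0.0550 + 0.3334 + 0.2095 = 0.5979

0.60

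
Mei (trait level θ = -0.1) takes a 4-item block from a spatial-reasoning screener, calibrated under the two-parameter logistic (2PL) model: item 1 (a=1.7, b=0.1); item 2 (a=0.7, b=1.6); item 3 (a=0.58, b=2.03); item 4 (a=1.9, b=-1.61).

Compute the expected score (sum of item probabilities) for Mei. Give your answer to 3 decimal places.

P(θ) = 1 / (1 + exp(−a(θ − b)))
P_1 = 1/(1+e^{0.3400}) = 0.4158
P_2 = 1/(1+e^{1.1900}) = 0.2333
P_3 = 1/(1+e^{1.2354}) = 0.2252
P_4 = 1/(1+e^{-2.8690}) = 0.9463
E[score] = 0.4158 + 0.2333 + 0.2252 + 0.9463 = 1.8206

1.821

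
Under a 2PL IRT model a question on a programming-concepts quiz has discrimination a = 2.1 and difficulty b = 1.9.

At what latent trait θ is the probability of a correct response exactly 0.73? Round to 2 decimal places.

P(θ) = 1 / (1 + exp(−a(θ − b)))
logit = ln(0.7300/0.2700) = 0.9946
θ = b + logit/(a) = 1.9 + 0.9946/2.1000 = 2.3736

2.37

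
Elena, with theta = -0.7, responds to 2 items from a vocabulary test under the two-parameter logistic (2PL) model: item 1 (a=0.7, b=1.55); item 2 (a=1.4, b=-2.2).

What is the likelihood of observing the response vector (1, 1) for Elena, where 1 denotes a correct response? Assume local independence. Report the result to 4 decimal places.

P(theta) = 1 / (1 + exp(−a(theta − b)))
P_1 = 1/(1+e^{1.5750}) = 0.1715
P_2 = 1/(1+e^{-2.1000}) = 0.8909
L = P_1 × P_2 = 0.1715 × 0.8909 = 0.15279

0.1528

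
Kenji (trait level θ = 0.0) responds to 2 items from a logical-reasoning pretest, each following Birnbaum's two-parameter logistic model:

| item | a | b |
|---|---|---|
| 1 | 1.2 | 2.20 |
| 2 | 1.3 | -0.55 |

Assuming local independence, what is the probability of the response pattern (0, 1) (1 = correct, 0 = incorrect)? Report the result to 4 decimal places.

0.6268

P(θ) = 1 / (1 + exp(−a(θ − b)))
P_1 = 1/(1+e^{2.6400}) = 0.0666
P_2 = 1/(1+e^{-0.7150}) = 0.6715
L = (1−P_1) × P_2 = 0.9334 × 0.6715 = 0.62678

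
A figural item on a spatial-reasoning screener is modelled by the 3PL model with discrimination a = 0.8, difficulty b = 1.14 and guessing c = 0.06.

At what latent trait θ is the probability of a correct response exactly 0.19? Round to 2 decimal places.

-1.15

P(θ) = c + (1 − c) · 1 / (1 + exp(−a(θ − b)))
Remove guessing floor: (0.19 − 0.06)/(1 − 0.06) = 0.1383
logit = ln(0.1383/0.8617) = -1.8295
θ = b + logit/(a) = 1.14 + (-1.8295)/0.8000 = -1.1469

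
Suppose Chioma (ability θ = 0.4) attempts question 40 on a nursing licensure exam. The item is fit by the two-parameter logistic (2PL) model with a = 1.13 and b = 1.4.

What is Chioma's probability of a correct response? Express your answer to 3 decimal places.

P(θ) = 1 / (1 + exp(−a(θ − b)))
Exponent: 1.13 × (0.4 − 1.4) = -1.1300
1/(1 + e^{1.1300}) = 0.2442

0.244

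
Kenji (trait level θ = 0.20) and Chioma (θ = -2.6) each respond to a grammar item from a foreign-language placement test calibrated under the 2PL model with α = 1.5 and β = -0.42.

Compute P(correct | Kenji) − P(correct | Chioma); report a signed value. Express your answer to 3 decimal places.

P(θ) = 1 / (1 + exp(−α(θ − β)))
P(Kenji) = 0.7171  [exponent 0.9300]
P(Chioma) = 0.0366  [exponent -3.2700]
Difference = 0.7171 − 0.0366 = 0.6805

0.680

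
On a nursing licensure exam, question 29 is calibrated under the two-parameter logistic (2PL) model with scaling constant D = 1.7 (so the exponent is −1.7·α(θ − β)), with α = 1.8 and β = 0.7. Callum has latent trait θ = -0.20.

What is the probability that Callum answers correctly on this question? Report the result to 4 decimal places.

0.0599

P(θ) = 1 / (1 + exp(−D·α(θ − β)))
Exponent: 1.7 × 1.8 × (-0.20 − 0.7) = -2.7540
1/(1 + e^{2.7540}) = 0.0599
P = 0.0599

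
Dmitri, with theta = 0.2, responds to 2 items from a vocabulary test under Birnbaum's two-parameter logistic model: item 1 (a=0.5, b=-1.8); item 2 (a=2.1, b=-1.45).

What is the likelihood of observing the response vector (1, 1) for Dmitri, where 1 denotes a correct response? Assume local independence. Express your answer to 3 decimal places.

P(theta) = 1 / (1 + exp(−a(theta − b)))
P_1 = 1/(1+e^{-1.0000}) = 0.7311
P_2 = 1/(1+e^{-3.4650}) = 0.9697
L = P_1 × P_2 = 0.7311 × 0.9697 = 0.70889

0.709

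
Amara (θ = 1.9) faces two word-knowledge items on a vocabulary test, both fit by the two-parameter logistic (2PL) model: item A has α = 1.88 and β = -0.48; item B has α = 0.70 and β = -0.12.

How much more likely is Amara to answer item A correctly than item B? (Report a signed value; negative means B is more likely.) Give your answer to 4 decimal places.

0.1843

P(θ) = 1 / (1 + exp(−α(θ − β)))
P_A = 0.9887
P_B = 0.8044
P_A − P_B = 0.1843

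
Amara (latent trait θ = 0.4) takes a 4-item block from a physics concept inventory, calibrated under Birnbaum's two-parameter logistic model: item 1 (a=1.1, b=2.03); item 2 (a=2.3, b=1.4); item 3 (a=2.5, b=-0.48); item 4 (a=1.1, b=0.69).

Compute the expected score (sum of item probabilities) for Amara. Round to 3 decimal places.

1.555

P(θ) = 1 / (1 + exp(−a(θ − b)))
P_1 = 1/(1+e^{1.7930}) = 0.1427
P_2 = 1/(1+e^{2.3000}) = 0.0911
P_3 = 1/(1+e^{-2.2000}) = 0.9002
P_4 = 1/(1+e^{0.3190}) = 0.4209
E[score] = 0.1427 + 0.0911 + 0.9002 + 0.4209 = 1.5550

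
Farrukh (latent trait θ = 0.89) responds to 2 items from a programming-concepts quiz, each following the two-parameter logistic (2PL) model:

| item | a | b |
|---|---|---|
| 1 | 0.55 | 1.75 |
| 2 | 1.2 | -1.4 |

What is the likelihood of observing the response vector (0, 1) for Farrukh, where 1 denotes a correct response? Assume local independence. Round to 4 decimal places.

0.5790

P(θ) = 1 / (1 + exp(−a(θ − b)))
P_1 = 1/(1+e^{0.4730}) = 0.3839
P_2 = 1/(1+e^{-2.7480}) = 0.9398
L = (1−P_1) × P_2 = 0.6161 × 0.9398 = 0.57900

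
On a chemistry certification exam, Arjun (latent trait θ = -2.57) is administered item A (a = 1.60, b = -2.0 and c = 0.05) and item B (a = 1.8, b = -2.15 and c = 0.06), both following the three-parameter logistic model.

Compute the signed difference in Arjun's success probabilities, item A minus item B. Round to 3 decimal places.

-0.038

P(θ) = c + (1 − c) · 1 / (1 + exp(−a(θ − b)))
P_A = 0.3223
P_B = 0.3603
P_A − P_B = -0.0381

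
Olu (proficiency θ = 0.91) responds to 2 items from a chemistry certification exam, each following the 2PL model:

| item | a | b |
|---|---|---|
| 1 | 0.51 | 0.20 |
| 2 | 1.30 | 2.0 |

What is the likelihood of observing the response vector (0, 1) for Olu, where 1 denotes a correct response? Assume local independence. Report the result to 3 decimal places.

0.080

P(θ) = 1 / (1 + exp(−a(θ − b)))
P_1 = 1/(1+e^{-0.3621}) = 0.5895
P_2 = 1/(1+e^{1.4170}) = 0.1951
L = (1−P_1) × P_2 = 0.4105 × 0.1951 = 0.08009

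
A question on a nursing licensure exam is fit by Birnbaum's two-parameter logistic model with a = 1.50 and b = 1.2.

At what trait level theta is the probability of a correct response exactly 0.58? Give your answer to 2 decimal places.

1.42

P(theta) = 1 / (1 + exp(−a(theta − b)))
logit = ln(0.5800/0.4200) = 0.3228
theta = b + logit/(a) = 1.2 + 0.3228/1.5000 = 1.4152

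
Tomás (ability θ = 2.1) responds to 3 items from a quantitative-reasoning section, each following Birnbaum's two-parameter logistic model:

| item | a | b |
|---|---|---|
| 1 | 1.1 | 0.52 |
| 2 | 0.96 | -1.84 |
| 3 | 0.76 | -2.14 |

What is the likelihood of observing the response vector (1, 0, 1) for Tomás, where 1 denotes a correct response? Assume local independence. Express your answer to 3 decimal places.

P(θ) = 1 / (1 + exp(−a(θ − b)))
P_1 = 1/(1+e^{-1.7380}) = 0.8504
P_2 = 1/(1+e^{-3.7824}) = 0.9777
P_3 = 1/(1+e^{-3.2224}) = 0.9617
L = P_1 × (1−P_2) × P_3 = 0.8504 × 0.0223 × 0.9617 = 0.01821

0.018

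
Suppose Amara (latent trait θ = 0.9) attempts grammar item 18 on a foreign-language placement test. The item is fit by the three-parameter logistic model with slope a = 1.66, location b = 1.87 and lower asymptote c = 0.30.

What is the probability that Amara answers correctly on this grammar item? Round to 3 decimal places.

P(θ) = c + (1 − c) · 1 / (1 + exp(−a(θ − b)))
Exponent: 1.66 × (0.9 − 1.87) = -1.6102
1/(1 + e^{1.6102}) = 0.1666
P = 0.30 + 0.70 × 0.1666 = 0.4166

0.417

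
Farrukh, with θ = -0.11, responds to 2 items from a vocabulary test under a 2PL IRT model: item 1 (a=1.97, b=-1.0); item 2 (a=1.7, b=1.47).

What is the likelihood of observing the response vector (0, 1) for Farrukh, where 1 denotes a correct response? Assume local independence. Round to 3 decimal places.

P(θ) = 1 / (1 + exp(−a(θ − b)))
P_1 = 1/(1+e^{-1.7533}) = 0.8524
P_2 = 1/(1+e^{2.6860}) = 0.0638
L = (1−P_1) × P_2 = 0.1476 × 0.0638 = 0.00942

0.009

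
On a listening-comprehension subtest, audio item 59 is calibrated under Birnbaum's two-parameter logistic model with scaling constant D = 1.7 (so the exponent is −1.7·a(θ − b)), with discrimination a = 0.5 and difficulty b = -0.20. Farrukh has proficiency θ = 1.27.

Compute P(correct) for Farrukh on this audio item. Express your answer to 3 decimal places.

P(θ) = 1 / (1 + exp(−D·a(θ − b)))
Exponent: 1.7 × 0.5 × (1.27 − (-0.20)) = 1.2495
1/(1 + e^{-1.2495}) = 0.7772
P = 0.7772

0.777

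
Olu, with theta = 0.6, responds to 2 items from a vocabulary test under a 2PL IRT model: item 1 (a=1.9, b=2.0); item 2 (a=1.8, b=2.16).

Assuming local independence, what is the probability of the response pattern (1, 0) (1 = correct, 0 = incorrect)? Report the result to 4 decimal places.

0.0617

P(theta) = 1 / (1 + exp(−a(theta − b)))
P_1 = 1/(1+e^{2.6600}) = 0.0654
P_2 = 1/(1+e^{2.8080}) = 0.0569
L = P_1 × (1−P_2) = 0.0654 × 0.9431 = 0.06166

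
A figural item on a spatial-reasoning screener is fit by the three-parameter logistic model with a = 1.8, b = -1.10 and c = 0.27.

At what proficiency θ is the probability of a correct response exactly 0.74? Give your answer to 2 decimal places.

P(θ) = c + (1 − c) · 1 / (1 + exp(−a(θ − b)))
Remove guessing floor: (0.74 − 0.27)/(1 − 0.27) = 0.6438
logit = ln(0.6438/0.3562) = 0.5921
θ = b + logit/(a) = -1.10 + 0.5921/1.8000 = -0.7711

-0.77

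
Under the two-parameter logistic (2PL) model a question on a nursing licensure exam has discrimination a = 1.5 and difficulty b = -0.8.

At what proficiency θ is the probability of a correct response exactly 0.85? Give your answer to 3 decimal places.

P(θ) = 1 / (1 + exp(−a(θ − b)))
logit = ln(0.8500/0.1500) = 1.7346
θ = b + logit/(a) = -0.8 + 1.7346/1.5000 = 0.3564

0.356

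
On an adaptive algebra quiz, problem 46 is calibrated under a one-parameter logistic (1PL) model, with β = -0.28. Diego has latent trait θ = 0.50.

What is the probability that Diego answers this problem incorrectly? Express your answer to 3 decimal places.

0.314

P(θ) = 1 / (1 + exp(−(θ − β)))
Exponent: (0.50 − (-0.28)) = 0.7800
1/(1 + e^{-0.7800}) = 0.6857
P = 0.6857
P(incorrect) = 1 − 0.6857 = 0.3143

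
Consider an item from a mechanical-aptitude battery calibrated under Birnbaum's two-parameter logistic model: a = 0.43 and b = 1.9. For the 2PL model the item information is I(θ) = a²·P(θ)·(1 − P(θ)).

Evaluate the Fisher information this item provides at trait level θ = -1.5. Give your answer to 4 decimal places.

P = 1/(1+e^{1.4620}) = 0.1882
P(1−P) = 0.1882 × 0.8118 = 0.1528
I = a² × P(1−P) = 0.43² × 0.1528 = 0.02824

0.0282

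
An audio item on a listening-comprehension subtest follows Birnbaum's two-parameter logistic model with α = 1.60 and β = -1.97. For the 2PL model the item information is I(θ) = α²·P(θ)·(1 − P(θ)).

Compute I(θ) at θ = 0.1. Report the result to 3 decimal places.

P = 1/(1+e^{-3.3120}) = 0.9648
P(1−P) = 0.9648 × 0.0352 = 0.0339
I = α² × P(1−P) = 1.60² × 0.0339 = 0.08685

0.087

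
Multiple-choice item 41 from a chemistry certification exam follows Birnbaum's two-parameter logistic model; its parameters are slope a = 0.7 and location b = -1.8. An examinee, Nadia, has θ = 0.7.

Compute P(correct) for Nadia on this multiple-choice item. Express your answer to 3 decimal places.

P(θ) = 1 / (1 + exp(−a(θ − b)))
Exponent: 0.7 × (0.7 − (-1.8)) = 1.7500
1/(1 + e^{-1.7500}) = 0.8520

0.852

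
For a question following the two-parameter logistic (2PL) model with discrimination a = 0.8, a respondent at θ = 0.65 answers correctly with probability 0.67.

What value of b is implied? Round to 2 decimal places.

-0.24

P(θ) = 1 / (1 + exp(−a(θ − b)))
logit(0.67) = ln(0.67/0.33) = 0.7082
b = θ − logit/(a) = 0.65 − 0.7082/0.8000 = -0.2352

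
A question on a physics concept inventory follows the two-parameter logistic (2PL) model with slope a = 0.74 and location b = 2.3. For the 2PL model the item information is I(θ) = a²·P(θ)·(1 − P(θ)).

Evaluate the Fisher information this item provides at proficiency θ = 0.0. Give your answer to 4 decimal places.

0.0714

P = 1/(1+e^{1.7020}) = 0.1542
P(1−P) = 0.1542 × 0.8458 = 0.1304
I = a² × P(1−P) = 0.74² × 0.1304 = 0.07142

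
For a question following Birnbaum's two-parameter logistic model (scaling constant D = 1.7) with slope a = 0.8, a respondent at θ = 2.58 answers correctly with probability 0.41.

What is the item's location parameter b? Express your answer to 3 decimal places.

2.848

P(θ) = 1 / (1 + exp(−D·a(θ − b)))
logit(0.41) = ln(0.41/0.59) = -0.3640
b = θ − logit/(1.7·a) = 2.58 − (-0.3640)/1.3600 = 2.8476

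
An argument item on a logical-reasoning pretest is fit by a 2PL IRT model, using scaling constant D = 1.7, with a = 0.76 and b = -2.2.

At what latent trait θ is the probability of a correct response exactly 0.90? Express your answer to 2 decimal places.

-0.50

P(θ) = 1 / (1 + exp(−D·a(θ − b)))
logit = ln(0.9000/0.1000) = 2.1972
θ = b + logit/(1.7·a) = -2.2 + 2.1972/1.2920 = -0.4994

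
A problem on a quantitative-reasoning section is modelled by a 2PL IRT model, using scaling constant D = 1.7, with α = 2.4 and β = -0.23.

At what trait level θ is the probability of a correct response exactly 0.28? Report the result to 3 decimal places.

P(θ) = 1 / (1 + exp(−D·α(θ − β)))
logit = ln(0.2800/0.7200) = -0.9445
θ = β + logit/(1.7·α) = -0.23 + (-0.9445)/4.0800 = -0.4615

-0.461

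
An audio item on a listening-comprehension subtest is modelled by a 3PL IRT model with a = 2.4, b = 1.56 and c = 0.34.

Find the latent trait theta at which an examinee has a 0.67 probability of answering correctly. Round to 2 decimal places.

P(theta) = c + (1 − c) · 1 / (1 + exp(−a(theta − b)))
Remove guessing floor: (0.67 − 0.34)/(1 − 0.34) = 0.5000
logit = ln(0.5000/0.5000) = 0.0000
theta = b + logit/(a) = 1.56 + 0.0000/2.4000 = 1.5600

1.56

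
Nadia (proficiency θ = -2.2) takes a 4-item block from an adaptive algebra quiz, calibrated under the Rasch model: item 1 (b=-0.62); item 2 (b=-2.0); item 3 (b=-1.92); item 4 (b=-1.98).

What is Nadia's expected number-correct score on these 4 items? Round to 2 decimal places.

1.50

P(θ) = 1 / (1 + exp(−(θ − b)))
P_1 = 1/(1+e^{1.5800}) = 0.1708
P_2 = 1/(1+e^{0.2000}) = 0.4502
P_3 = 1/(1+e^{0.2800}) = 0.4305
P_4 = 1/(1+e^{0.2200}) = 0.4452
E[score] = 0.1708 + 0.4502 + 0.4305 + 0.4452 = 1.4966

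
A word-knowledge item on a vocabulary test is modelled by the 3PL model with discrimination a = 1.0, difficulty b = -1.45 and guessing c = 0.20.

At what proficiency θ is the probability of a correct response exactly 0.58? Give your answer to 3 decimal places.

P(θ) = c + (1 − c) · 1 / (1 + exp(−a(θ − b)))
Remove guessing floor: (0.58 − 0.20)/(1 − 0.20) = 0.4750
logit = ln(0.4750/0.5250) = -0.1001
θ = b + logit/(a) = -1.45 + (-0.1001)/1.0000 = -1.5501

-1.550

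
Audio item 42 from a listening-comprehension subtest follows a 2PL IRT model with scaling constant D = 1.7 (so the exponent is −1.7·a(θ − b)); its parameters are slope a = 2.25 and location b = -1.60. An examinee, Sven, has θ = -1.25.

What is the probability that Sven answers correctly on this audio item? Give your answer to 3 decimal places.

P(θ) = 1 / (1 + exp(−D·a(θ − b)))
Exponent: 1.7 × 2.25 × (-1.25 − (-1.60)) = 1.3388
1/(1 + e^{-1.3388}) = 0.7923
P = 0.7923

0.792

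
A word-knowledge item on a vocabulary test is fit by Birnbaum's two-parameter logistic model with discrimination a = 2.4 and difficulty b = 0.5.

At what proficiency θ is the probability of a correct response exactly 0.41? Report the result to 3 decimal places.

0.348

P(θ) = 1 / (1 + exp(−a(θ − b)))
logit = ln(0.4100/0.5900) = -0.3640
θ = b + logit/(a) = 0.5 + (-0.3640)/2.4000 = 0.3483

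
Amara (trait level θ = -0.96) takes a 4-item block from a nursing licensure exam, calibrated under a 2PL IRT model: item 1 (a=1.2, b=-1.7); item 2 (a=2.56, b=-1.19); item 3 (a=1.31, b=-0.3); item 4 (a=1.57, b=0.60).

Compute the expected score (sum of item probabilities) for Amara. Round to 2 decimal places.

P(θ) = 1 / (1 + exp(−a(θ − b)))
P_1 = 1/(1+e^{-0.8880}) = 0.7085
P_2 = 1/(1+e^{-0.5888}) = 0.6431
P_3 = 1/(1+e^{0.8646}) = 0.2964
P_4 = 1/(1+e^{2.4492}) = 0.0795
E[score] = 0.7085 + 0.6431 + 0.2964 + 0.0795 = 1.7274

1.73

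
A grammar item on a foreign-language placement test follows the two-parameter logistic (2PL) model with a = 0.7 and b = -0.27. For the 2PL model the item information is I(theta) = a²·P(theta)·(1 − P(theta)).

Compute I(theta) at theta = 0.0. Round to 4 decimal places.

0.1214

P = 1/(1+e^{-0.1890}) = 0.5471
P(1−P) = 0.5471 × 0.4529 = 0.2478
I = a² × P(1−P) = 0.7² × 0.2478 = 0.12141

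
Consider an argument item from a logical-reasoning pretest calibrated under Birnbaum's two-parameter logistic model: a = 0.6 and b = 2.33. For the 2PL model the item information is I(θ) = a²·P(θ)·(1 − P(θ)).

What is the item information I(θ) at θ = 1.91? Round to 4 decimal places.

0.0886

P = 1/(1+e^{0.2520}) = 0.4373
P(1−P) = 0.4373 × 0.5627 = 0.2461
I = a² × P(1−P) = 0.6² × 0.2461 = 0.08859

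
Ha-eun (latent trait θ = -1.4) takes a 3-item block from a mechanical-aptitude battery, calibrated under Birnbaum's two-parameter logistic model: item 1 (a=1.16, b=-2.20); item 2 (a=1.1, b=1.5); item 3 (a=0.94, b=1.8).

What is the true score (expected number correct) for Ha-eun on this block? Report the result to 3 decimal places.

P(θ) = 1 / (1 + exp(−a(θ − b)))
P_1 = 1/(1+e^{-0.9280}) = 0.7167
P_2 = 1/(1+e^{3.1900}) = 0.0395
P_3 = 1/(1+e^{3.0080}) = 0.0471
E[score] = 0.7167 + 0.0395 + 0.0471 = 0.8033

0.803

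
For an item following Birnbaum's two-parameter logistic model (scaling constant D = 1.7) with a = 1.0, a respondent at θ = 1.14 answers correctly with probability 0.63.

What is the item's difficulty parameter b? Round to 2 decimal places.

P(θ) = 1 / (1 + exp(−D·a(θ − b)))
logit(0.63) = ln(0.63/0.37) = 0.5322
b = θ − logit/(1.7·a) = 1.14 − 0.5322/1.7000 = 0.8269

0.83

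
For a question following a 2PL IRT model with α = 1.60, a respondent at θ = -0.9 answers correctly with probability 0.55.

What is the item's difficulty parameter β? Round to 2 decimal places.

P(θ) = 1 / (1 + exp(−α(θ − β)))
logit(0.55) = ln(0.55/0.45) = 0.2007
β = θ − logit/(α) = -0.9 − 0.2007/1.6000 = -1.0254

-1.03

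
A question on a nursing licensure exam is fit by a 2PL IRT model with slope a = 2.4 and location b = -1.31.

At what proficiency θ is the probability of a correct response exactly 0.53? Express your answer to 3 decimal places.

P(θ) = 1 / (1 + exp(−a(θ − b)))
logit = ln(0.5300/0.4700) = 0.1201
θ = b + logit/(a) = -1.31 + 0.1201/2.4000 = -1.2599

-1.260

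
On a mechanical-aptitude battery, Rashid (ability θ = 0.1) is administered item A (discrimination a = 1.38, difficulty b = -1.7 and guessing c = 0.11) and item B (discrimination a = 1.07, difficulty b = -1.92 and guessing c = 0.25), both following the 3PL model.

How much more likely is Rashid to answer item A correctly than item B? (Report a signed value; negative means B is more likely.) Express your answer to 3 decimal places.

0.009

P(θ) = c + (1 − c) · 1 / (1 + exp(−a(θ − b)))
P_A = 0.9315
P_B = 0.9225
P_A − P_B = 0.0089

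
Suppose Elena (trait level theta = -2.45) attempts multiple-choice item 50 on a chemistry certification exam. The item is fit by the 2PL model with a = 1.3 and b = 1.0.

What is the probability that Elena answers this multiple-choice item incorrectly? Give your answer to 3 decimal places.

0.989

P(theta) = 1 / (1 + exp(−a(theta − b)))
Exponent: 1.3 × (-2.45 − 1.0) = -4.4850
1/(1 + e^{4.4850}) = 0.0112
P(incorrect) = 1 − 0.0112 = 0.9888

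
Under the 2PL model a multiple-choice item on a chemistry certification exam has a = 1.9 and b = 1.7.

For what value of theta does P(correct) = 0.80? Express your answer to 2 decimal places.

2.43

P(theta) = 1 / (1 + exp(−a(theta − b)))
logit = ln(0.8000/0.2000) = 1.3863
theta = b + logit/(a) = 1.7 + 1.3863/1.9000 = 2.4296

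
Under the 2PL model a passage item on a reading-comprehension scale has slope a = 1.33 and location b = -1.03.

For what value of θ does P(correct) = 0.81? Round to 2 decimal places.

P(θ) = 1 / (1 + exp(−a(θ − b)))
logit = ln(0.8100/0.1900) = 1.4500
θ = b + logit/(a) = -1.03 + 1.4500/1.3300 = 0.0602

0.06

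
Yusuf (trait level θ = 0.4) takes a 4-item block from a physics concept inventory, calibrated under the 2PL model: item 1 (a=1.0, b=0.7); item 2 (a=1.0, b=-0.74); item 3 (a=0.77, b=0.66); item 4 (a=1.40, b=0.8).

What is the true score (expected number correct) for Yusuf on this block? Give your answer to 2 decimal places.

2.00

P(θ) = 1 / (1 + exp(−a(θ − b)))
P_1 = 1/(1+e^{0.3000}) = 0.4256
P_2 = 1/(1+e^{-1.1400}) = 0.7577
P_3 = 1/(1+e^{0.2002}) = 0.4501
P_4 = 1/(1+e^{0.5600}) = 0.3635
E[score] = 0.4256 + 0.7577 + 0.4501 + 0.3635 = 1.9969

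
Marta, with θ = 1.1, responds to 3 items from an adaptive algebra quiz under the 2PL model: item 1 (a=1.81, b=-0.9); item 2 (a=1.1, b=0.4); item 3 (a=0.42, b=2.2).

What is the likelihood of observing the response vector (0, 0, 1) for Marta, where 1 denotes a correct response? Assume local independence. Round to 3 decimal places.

P(θ) = 1 / (1 + exp(−a(θ − b)))
P_1 = 1/(1+e^{-3.6200}) = 0.9739
P_2 = 1/(1+e^{-0.7700}) = 0.6835
P_3 = 1/(1+e^{0.4620}) = 0.3865
L = (1−P_1) × (1−P_2) × P_3 = 0.0261 × 0.3165 × 0.3865 = 0.00319

0.003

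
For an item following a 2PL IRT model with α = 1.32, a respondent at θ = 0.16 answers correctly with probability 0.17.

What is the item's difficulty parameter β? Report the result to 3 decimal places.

P(θ) = 1 / (1 + exp(−α(θ − β)))
logit(0.17) = ln(0.17/0.83) = -1.5856
β = θ − logit/(α) = 0.16 − (-1.5856)/1.3200 = 1.3612

1.361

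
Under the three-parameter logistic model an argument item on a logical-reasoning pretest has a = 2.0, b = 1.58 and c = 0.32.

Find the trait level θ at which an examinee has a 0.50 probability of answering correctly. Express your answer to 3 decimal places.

P(θ) = c + (1 − c) · 1 / (1 + exp(−a(θ − b)))
Remove guessing floor: (0.50 − 0.32)/(1 − 0.32) = 0.2647
logit = ln(0.2647/0.7353) = -1.0217
θ = b + logit/(a) = 1.58 + (-1.0217)/2.0000 = 1.0692

1.069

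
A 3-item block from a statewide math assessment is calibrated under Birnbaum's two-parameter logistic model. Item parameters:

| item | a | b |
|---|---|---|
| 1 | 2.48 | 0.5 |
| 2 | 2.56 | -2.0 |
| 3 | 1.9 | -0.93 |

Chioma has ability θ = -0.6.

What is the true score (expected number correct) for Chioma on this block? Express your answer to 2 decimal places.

1.69

P(θ) = 1 / (1 + exp(−a(θ − b)))
P_1 = 1/(1+e^{2.7280}) = 0.0613
P_2 = 1/(1+e^{-3.5840}) = 0.9730
P_3 = 1/(1+e^{-0.6270}) = 0.6518
E[score] = 0.0613 + 0.9730 + 0.6518 = 1.6861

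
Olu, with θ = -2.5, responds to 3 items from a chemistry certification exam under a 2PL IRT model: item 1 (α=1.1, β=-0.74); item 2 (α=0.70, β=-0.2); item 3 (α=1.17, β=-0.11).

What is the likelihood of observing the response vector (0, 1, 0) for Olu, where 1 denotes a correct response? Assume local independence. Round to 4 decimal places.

P(θ) = 1 / (1 + exp(−α(θ − β)))
P_1 = 1/(1+e^{1.9360}) = 0.1261
P_2 = 1/(1+e^{1.6100}) = 0.1666
P_3 = 1/(1+e^{2.7963}) = 0.0575
L = (1−P_1) × P_2 × (1−P_3) = 0.8739 × 0.1666 × 0.9425 = 0.13721

0.1372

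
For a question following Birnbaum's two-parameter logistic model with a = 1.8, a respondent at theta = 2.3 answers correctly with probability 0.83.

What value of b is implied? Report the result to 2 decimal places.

P(theta) = 1 / (1 + exp(−a(theta − b)))
logit(0.83) = ln(0.83/0.17) = 1.5856
b = theta − logit/(a) = 2.3 − 1.5856/1.8000 = 1.4191

1.42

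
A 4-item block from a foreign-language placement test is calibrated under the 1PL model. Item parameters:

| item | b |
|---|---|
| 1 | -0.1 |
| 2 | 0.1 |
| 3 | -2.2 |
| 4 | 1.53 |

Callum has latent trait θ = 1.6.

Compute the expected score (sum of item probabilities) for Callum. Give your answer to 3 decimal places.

3.159

P(θ) = 1 / (1 + exp(−(θ − b)))
P_1 = 1/(1+e^{-1.7000}) = 0.8455
P_2 = 1/(1+e^{-1.5000}) = 0.8176
P_3 = 1/(1+e^{-3.8000}) = 0.9781
P_4 = 1/(1+e^{-0.0700}) = 0.5175
E[score] = 0.8455 + 0.8176 + 0.9781 + 0.5175 = 3.1587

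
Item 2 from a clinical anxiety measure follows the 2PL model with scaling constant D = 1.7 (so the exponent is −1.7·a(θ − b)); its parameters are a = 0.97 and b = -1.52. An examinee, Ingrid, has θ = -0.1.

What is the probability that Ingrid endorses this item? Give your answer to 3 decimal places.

0.912

P(θ) = 1 / (1 + exp(−D·a(θ − b)))
Exponent: 1.7 × 0.97 × (-0.1 − (-1.52)) = 2.3416
1/(1 + e^{-2.3416}) = 0.9123
P = 0.9123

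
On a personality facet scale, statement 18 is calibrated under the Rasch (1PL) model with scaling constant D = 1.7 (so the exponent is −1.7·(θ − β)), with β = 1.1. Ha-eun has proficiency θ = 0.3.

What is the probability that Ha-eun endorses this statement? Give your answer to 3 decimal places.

0.204

P(θ) = 1 / (1 + exp(−D·(θ − β)))
Exponent: 1.7 × (0.3 − 1.1) = -1.3600
1/(1 + e^{1.3600}) = 0.2042
P = 0.2042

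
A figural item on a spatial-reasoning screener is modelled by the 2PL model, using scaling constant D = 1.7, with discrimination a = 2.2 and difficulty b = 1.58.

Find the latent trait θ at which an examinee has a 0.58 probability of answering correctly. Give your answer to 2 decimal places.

1.67

P(θ) = 1 / (1 + exp(−D·a(θ − b)))
logit = ln(0.5800/0.4200) = 0.3228
θ = b + logit/(1.7·a) = 1.58 + 0.3228/3.7400 = 1.6663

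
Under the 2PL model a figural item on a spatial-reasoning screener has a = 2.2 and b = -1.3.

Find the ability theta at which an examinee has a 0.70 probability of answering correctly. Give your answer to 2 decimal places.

-0.91

P(theta) = 1 / (1 + exp(−a(theta − b)))
logit = ln(0.7000/0.3000) = 0.8473
theta = b + logit/(a) = -1.3 + 0.8473/2.2000 = -0.9149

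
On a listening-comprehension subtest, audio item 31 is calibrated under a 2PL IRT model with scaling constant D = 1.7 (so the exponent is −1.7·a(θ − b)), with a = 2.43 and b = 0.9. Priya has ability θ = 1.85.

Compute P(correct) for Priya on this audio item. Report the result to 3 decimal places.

P(θ) = 1 / (1 + exp(−D·a(θ − b)))
Exponent: 1.7 × 2.43 × (1.85 − 0.9) = 3.9245
1/(1 + e^{-3.9245}) = 0.9806
P = 0.9806

0.981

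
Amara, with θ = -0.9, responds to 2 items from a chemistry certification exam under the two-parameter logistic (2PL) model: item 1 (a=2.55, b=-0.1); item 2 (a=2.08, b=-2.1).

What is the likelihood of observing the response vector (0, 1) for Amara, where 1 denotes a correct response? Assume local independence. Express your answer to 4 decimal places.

P(θ) = 1 / (1 + exp(−a(θ − b)))
P_1 = 1/(1+e^{2.0400}) = 0.1151
P_2 = 1/(1+e^{-2.4960}) = 0.9239
L = (1−P_1) × P_2 = 0.8849 × 0.9239 = 0.81756

0.8176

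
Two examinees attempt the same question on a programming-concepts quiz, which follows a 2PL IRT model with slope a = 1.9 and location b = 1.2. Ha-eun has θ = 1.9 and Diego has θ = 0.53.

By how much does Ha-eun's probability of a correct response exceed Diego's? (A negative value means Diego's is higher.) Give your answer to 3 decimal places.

0.572

P(θ) = 1 / (1 + exp(−a(θ − b)))
P(Ha-eun) = 0.7908  [exponent 1.3300]
P(Diego) = 0.2187  [exponent -1.2730]
Difference = 0.7908 − 0.2187 = 0.5721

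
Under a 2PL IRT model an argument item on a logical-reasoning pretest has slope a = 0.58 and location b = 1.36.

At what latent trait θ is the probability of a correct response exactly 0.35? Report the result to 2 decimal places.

0.29

P(θ) = 1 / (1 + exp(−a(θ − b)))
logit = ln(0.3500/0.6500) = -0.6190
θ = b + logit/(a) = 1.36 + (-0.6190)/0.5800 = 0.2927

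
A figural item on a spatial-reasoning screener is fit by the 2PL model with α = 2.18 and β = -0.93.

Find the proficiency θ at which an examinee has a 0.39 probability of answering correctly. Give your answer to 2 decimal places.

P(θ) = 1 / (1 + exp(−α(θ − β)))
logit = ln(0.3900/0.6100) = -0.4473
θ = β + logit/(α) = -0.93 + (-0.4473)/2.1800 = -1.1352

-1.14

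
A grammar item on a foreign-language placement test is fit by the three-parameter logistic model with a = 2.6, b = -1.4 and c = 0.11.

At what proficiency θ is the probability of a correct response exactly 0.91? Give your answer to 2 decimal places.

P(θ) = c + (1 − c) · 1 / (1 + exp(−a(θ − b)))
Remove guessing floor: (0.91 − 0.11)/(1 − 0.11) = 0.8989
logit = ln(0.8989/0.1011) = 2.1848
θ = b + logit/(a) = -1.4 + 2.1848/2.6000 = -0.5597

-0.56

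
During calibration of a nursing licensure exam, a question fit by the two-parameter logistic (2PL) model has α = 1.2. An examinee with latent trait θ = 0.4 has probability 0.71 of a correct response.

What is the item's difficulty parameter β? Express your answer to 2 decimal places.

-0.35

P(θ) = 1 / (1 + exp(−α(θ − β)))
logit(0.71) = ln(0.71/0.29) = 0.8954
β = θ − logit/(α) = 0.4 − 0.8954/1.2000 = -0.3462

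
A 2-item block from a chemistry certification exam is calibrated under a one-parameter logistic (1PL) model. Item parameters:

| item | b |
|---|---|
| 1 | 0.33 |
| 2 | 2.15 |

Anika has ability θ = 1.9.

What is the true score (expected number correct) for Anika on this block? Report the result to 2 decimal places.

1.27

P(θ) = 1 / (1 + exp(−(θ − b)))
P_1 = 1/(1+e^{-1.5700}) = 0.8278
P_2 = 1/(1+e^{0.2500}) = 0.4378
E[score] = 0.8278 + 0.4378 = 1.2656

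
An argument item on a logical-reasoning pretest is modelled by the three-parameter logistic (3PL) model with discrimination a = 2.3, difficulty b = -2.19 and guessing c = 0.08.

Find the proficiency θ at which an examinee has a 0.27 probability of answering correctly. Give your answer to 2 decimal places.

P(θ) = c + (1 − c) · 1 / (1 + exp(−a(θ − b)))
Remove guessing floor: (0.27 − 0.08)/(1 − 0.08) = 0.2065
logit = ln(0.2065/0.7935) = -1.3460
θ = b + logit/(a) = -2.19 + (-1.3460)/2.3000 = -2.7752

-2.78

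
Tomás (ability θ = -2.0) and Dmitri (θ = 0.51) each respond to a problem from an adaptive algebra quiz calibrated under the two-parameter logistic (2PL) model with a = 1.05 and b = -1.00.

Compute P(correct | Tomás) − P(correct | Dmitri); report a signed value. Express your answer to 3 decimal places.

-0.571

P(θ) = 1 / (1 + exp(−a(θ − b)))
P(Tomás) = 0.2592  [exponent -1.0500]
P(Dmitri) = 0.8300  [exponent 1.5855]
Difference = 0.2592 − 0.8300 = -0.5708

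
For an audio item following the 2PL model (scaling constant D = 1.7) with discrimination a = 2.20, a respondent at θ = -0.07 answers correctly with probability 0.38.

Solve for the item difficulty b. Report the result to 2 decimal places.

0.06

P(θ) = 1 / (1 + exp(−D·a(θ − b)))
logit(0.38) = ln(0.38/0.62) = -0.4895
b = θ − logit/(1.7·a) = -0.07 − (-0.4895)/3.7400 = 0.0609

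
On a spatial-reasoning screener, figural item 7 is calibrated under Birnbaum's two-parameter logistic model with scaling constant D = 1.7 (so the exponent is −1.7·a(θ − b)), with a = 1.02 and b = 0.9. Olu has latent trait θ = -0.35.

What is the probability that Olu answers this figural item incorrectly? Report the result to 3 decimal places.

0.897

P(θ) = 1 / (1 + exp(−D·a(θ − b)))
Exponent: 1.7 × 1.02 × (-0.35 − 0.9) = -2.1675
1/(1 + e^{2.1675}) = 0.1027
P = 0.1027
P(incorrect) = 1 − 0.1027 = 0.8973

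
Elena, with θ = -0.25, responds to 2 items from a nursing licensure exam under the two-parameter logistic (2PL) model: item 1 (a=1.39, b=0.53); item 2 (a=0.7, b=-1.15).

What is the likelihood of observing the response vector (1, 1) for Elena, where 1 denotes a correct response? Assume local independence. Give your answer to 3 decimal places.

0.165

P(θ) = 1 / (1 + exp(−a(θ − b)))
P_1 = 1/(1+e^{1.0842}) = 0.2527
P_2 = 1/(1+e^{-0.6300}) = 0.6525
L = P_1 × P_2 = 0.2527 × 0.6525 = 0.16489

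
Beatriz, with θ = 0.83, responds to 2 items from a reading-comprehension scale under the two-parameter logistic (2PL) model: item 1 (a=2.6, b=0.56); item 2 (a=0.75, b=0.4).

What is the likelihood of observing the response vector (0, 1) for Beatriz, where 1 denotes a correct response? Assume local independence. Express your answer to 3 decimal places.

P(θ) = 1 / (1 + exp(−a(θ − b)))
P_1 = 1/(1+e^{-0.7020}) = 0.6686
P_2 = 1/(1+e^{-0.3225}) = 0.5799
L = (1−P_1) × P_2 = 0.3314 × 0.5799 = 0.19217

0.192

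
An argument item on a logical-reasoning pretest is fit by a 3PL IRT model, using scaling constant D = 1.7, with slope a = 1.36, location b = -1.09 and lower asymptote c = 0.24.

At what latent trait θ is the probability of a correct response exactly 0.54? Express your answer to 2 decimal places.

-1.27

P(θ) = c + (1 − c) · 1 / (1 + exp(−D·a(θ − b)))
Remove guessing floor: (0.54 − 0.24)/(1 − 0.24) = 0.3947
logit = ln(0.3947/0.6053) = -0.4274
θ = b + logit/(1.7·a) = -1.09 + (-0.4274)/2.3120 = -1.2749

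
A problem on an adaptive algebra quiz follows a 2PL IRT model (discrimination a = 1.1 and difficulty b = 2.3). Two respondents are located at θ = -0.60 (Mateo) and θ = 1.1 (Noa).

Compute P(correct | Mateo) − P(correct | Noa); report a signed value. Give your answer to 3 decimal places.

-0.171

P(θ) = 1 / (1 + exp(−a(θ − b)))
P(Mateo) = 0.0395  [exponent -3.1900]
P(Noa) = 0.2108  [exponent -1.3200]
Difference = 0.0395 − 0.2108 = -0.1713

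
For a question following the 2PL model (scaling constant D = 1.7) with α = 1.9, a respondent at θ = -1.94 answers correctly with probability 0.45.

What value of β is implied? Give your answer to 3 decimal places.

-1.878

P(θ) = 1 / (1 + exp(−D·α(θ − β)))
logit(0.45) = ln(0.45/0.55) = -0.2007
β = θ − logit/(1.7·α) = -1.94 − (-0.2007)/3.2300 = -1.8779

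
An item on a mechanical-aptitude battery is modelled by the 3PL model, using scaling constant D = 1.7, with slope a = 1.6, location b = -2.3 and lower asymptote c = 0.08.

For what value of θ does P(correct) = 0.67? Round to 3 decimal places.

P(θ) = c + (1 − c) · 1 / (1 + exp(−D·a(θ − b)))
Remove guessing floor: (0.67 − 0.08)/(1 − 0.08) = 0.6413
logit = ln(0.6413/0.3587) = 0.5810
θ = b + logit/(1.7·a) = -2.3 + 0.5810/2.7200 = -2.0864

-2.086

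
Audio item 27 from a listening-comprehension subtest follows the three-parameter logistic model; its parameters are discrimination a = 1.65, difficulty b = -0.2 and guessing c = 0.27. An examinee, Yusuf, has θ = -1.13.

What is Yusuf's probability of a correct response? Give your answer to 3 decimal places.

0.399

P(θ) = c + (1 − c) · 1 / (1 + exp(−a(θ − b)))
Exponent: 1.65 × (-1.13 − (-0.2)) = -1.5345
1/(1 + e^{1.5345}) = 0.1773
P = 0.27 + 0.73 × 0.1773 = 0.3995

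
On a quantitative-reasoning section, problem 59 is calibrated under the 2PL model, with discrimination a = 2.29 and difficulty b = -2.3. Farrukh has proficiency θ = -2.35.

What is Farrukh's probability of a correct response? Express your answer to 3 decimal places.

0.471

P(θ) = 1 / (1 + exp(−a(θ − b)))
Exponent: 2.29 × (-2.35 − (-2.3)) = -0.1145
1/(1 + e^{0.1145}) = 0.4714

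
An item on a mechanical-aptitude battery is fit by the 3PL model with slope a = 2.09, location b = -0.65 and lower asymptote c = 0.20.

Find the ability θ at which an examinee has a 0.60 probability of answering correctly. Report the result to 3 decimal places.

P(θ) = c + (1 − c) · 1 / (1 + exp(−a(θ − b)))
Remove guessing floor: (0.60 − 0.20)/(1 − 0.20) = 0.5000
logit = ln(0.5000/0.5000) = 0.0000
θ = b + logit/(a) = -0.65 + 0.0000/2.0900 = -0.6500

-0.650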